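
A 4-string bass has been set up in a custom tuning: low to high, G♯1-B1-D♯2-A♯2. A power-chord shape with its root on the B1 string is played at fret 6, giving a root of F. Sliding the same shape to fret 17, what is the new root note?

E

Moving from fret 6 to fret 17 shifts the root by 11 semitones.
F up 11 semitones is E.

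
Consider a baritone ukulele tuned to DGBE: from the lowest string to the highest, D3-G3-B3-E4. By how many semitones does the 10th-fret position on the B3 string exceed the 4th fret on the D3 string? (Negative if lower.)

15 semitones

B3 at fret 10 → A4 (MIDI 69); D3 at fret 4 → F♯3 (MIDI 54).
69 − 54 = 15, so the two pitches are 15 semitones apart.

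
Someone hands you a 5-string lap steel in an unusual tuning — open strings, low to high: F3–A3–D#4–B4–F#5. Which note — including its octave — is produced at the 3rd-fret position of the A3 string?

A3 is MIDI 57. Adding 3 gives 60, which is C4.

C4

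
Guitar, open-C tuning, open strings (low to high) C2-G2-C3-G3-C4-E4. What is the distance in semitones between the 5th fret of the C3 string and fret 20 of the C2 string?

3 semitones

C3 at fret 5 → F3 (MIDI 53); C2 at fret 20 → G#3 (MIDI 56).
53 − 56 = -3, so the two pitches are 3 semitones apart, with G#3 the higher.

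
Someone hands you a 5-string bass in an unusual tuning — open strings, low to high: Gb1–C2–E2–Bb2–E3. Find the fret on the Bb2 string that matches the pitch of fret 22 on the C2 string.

12

Fret 22 on C2 is MIDI 36 + 22 = 58 (Bb3). On the Bb2 string (open MIDI 46), that pitch is 58 − 46 = fret 12.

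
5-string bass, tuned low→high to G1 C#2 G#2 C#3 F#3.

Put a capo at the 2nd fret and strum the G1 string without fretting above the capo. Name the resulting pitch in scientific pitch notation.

The capo raises the open G1 by 2 semitones to A1; fretting 0 more gives G1 + 2 + 0 = G1 + 2 semitones = A1.

A1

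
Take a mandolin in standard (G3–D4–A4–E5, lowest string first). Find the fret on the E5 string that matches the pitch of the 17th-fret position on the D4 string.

Fret 17 on D4 is MIDI 62 + 17 = 79 (G5). On the E5 string (open MIDI 76), that pitch is 79 − 76 = fret 3.

3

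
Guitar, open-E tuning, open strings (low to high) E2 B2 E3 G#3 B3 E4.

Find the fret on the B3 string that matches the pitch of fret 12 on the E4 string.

17

E4 at fret 12 is E4 + 12 semitones = E5.
The open B3 string is 5 semitones below the open E4, so the same pitch on the B3 string lies at fret 12 + 5 = 17.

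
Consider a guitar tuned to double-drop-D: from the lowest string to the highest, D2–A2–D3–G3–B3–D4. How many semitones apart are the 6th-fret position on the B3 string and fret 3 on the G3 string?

B3 at fret 6 → F4 (MIDI 65); G3 at fret 3 → A#3 (MIDI 58).
65 − 58 = 7, so the two pitches are 7 semitones apart, with F4 the higher.

7 semitones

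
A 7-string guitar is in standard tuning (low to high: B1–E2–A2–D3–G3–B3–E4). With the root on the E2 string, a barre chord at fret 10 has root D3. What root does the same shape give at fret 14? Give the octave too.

F♯3

Moving from fret 10 to fret 14 shifts the root by 4 semitones.
D3 up 4 semitones is F♯3.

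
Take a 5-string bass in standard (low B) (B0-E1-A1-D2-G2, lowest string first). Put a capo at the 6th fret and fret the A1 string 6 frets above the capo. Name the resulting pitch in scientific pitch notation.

A2

The capo raises the open A1 by 6 semitones to D♯2; fretting 6 more gives A1 + 6 + 6 = A1 + 12 semitones = A2.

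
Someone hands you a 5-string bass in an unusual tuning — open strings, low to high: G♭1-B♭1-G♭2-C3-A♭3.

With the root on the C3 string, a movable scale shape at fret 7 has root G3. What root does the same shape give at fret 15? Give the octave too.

Moving from fret 7 to fret 15 shifts the root by 8 semitones.
G3 up 8 semitones is E♭4.

E♭4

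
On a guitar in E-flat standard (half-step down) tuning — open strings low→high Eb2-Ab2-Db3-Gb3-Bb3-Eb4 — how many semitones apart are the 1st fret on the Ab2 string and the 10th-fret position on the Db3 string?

14 semitones

Ab2 at fret 1 → A2 (MIDI 45); Db3 at fret 10 → B3 (MIDI 59).
45 − 59 = -14, so the two pitches are 14 semitones apart, with B3 the higher.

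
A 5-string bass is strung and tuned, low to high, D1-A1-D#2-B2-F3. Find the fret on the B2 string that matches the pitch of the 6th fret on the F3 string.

12

F3 at fret 6 is F3 + 6 semitones = B3.
The open B2 string is 6 semitones below the open F3, so the same pitch on the B2 string lies at fret 6 + 6 = 12.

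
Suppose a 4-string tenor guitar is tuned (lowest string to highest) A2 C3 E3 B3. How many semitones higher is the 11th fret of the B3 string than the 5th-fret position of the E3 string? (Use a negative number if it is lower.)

13 semitones

B3 at fret 11 → A#4 (MIDI 70); E3 at fret 5 → A3 (MIDI 57).
70 − 57 = 13, so the two pitches are 13 semitones apart.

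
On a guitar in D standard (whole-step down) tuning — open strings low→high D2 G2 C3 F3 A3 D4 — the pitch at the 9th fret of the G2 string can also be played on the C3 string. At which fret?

Fret 9 on G2 is MIDI 43 + 9 = 52 (E3). On the C3 string (open MIDI 48), that pitch is 52 − 48 = fret 4.

4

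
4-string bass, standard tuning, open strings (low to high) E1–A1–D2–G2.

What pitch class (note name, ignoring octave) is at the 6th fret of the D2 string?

The open D2 string plus 6 semitones: D–D#–E–F–F#–G–G#.
(Equivalently spelled Ab.)

G#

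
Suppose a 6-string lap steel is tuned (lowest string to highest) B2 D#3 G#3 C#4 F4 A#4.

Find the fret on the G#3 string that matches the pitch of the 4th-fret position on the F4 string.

F4 at fret 4 is F4 + 4 semitones = A4.
The open G#3 string is 9 semitones below the open F4, so the same pitch on the G#3 string lies at fret 4 + 9 = 13.

13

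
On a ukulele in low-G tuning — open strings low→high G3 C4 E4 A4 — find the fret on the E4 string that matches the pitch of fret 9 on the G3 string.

0

G3 at fret 9 is G3 + 9 semitones = E4.
The open E4 string is 9 semitones above the open G3, so the same pitch on the E4 string lies at fret 9 − 9 = 0.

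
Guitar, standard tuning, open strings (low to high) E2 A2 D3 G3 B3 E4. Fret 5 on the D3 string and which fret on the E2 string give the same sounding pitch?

Fret 5 on D3 is MIDI 50 + 5 = 55 (G3). On the E2 string (open MIDI 40), that pitch is 55 − 40 = fret 15.

15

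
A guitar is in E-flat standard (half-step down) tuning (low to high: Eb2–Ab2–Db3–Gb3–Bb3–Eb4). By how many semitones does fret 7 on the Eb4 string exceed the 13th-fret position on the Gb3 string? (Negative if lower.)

3 semitones

Eb4 at fret 7 → Bb4 (MIDI 70); Gb3 at fret 13 → G4 (MIDI 67).
70 − 67 = 3, so the two pitches are 3 semitones apart.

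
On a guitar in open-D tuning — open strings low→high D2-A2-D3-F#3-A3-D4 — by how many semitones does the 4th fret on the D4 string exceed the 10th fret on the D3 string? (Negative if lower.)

D4 at fret 4 → F#4 (MIDI 66); D3 at fret 10 → C4 (MIDI 60).
66 − 60 = 6, so the two pitches are 6 semitones apart.

6 semitones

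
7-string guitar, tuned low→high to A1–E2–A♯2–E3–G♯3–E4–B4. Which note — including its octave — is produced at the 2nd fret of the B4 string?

B4 is MIDI 71. Adding 2 gives 73, which is C♯5.
(Equivalently spelled D♭5.)

C♯5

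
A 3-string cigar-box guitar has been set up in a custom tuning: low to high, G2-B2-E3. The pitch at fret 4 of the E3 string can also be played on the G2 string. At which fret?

E3 at fret 4 is E3 + 4 semitones = G♯3.
The open G2 string is 9 semitones below the open E3, so the same pitch on the G2 string lies at fret 4 + 9 = 13.

13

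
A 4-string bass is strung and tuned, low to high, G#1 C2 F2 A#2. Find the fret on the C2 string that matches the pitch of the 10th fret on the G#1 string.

6

G#1 at fret 10 is G#1 + 10 semitones = F#2.
The open C2 string is 4 semitones above the open G#1, so the same pitch on the C2 string lies at fret 10 − 4 = 6.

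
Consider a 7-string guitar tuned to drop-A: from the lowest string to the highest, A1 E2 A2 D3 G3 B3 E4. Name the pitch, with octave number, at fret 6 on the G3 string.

G3 is MIDI 55. Adding 6 gives 61, which is C♯4.
(Equivalently spelled D♭4.)

C♯4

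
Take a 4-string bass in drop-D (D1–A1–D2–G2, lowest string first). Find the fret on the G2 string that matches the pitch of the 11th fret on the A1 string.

A1 at fret 11 is A1 + 11 semitones = G♯2.
The open G2 string is 10 semitones above the open A1, so the same pitch on the G2 string lies at fret 11 − 10 = 1.

1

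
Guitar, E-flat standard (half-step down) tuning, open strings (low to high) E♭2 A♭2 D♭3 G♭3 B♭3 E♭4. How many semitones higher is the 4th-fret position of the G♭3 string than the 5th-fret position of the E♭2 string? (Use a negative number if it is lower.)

14 semitones

G♭3 at fret 4 → B♭3 (MIDI 58); E♭2 at fret 5 → A♭2 (MIDI 44).
58 − 44 = 14, so the two pitches are 14 semitones apart.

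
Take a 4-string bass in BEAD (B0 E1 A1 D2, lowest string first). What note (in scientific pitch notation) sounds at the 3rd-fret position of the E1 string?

E1 is MIDI 28. Adding 3 gives 31, which is G1.

G1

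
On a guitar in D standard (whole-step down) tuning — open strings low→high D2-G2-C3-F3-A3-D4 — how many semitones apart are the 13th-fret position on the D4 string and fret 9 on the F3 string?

13 semitones

D4 at fret 13 → D#5 (MIDI 75); F3 at fret 9 → D4 (MIDI 62).
75 − 62 = 13, so the two pitches are 13 semitones apart, with D#5 the higher.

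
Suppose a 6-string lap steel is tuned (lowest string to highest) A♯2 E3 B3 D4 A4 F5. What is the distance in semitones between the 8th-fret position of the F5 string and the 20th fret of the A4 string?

4 semitones

F5 at fret 8 → C♯6 (MIDI 85); A4 at fret 20 → F6 (MIDI 89).
85 − 89 = -4, so the two pitches are 4 semitones apart, with F6 the higher.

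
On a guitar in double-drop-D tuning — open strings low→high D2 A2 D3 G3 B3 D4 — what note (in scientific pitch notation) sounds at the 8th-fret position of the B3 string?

B3 is MIDI 59. Adding 8 gives 67, which is G4.

G4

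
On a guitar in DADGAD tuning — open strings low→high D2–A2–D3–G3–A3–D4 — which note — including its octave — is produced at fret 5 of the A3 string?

Each fret is one semitone, so A3 + 5 = D4.

D4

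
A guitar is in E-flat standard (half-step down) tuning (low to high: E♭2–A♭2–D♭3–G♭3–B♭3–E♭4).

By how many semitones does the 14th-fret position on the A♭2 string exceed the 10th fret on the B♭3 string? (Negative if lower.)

-10 semitones

A♭2 at fret 14 → B♭3 (MIDI 58); B♭3 at fret 10 → A♭4 (MIDI 68).
58 − 68 = -10, so the two pitches are 10 semitones apart.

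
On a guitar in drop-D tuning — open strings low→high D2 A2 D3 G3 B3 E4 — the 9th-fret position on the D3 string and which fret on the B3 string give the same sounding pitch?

Fret 9 on D3 is MIDI 50 + 9 = 59 (B3). On the B3 string (open MIDI 59), that pitch is 59 − 59 = fret 0.

0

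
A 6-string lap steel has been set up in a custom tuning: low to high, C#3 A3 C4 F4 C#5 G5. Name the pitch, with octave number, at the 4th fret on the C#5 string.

F5

C#5 is MIDI 73. Adding 4 gives 77, which is F5.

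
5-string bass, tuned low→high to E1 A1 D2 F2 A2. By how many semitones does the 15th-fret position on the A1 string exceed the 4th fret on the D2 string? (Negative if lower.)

A1 at fret 15 → C3 (MIDI 48); D2 at fret 4 → F♯2 (MIDI 42).
48 − 42 = 6, so the two pitches are 6 semitones apart.

6 semitones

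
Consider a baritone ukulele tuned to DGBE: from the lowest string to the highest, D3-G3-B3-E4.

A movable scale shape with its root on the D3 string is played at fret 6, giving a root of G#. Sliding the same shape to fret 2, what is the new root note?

E

Moving from fret 6 to fret 2 shifts the root by -4 semitones.
G# down 4 semitones is E.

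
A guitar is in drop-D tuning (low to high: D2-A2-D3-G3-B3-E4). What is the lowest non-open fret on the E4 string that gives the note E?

12

From E4, count semitones up the chromatic scale until reaching E: E–F–F#–G–…–D–D#–E — 12 steps.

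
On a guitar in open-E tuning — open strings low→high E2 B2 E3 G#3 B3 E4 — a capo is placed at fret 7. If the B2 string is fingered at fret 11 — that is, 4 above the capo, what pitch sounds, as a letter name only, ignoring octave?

A#

The capo raises the open B2 by 7 semitones to F#3; fretting 4 more gives B2 + 7 + 4 = B2 + 11 semitones, landing on A#.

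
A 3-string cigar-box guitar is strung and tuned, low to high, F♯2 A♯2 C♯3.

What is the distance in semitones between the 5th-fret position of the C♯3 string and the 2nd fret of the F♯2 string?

C♯3 at fret 5 → F♯3 (MIDI 54); F♯2 at fret 2 → G♯2 (MIDI 44).
54 − 44 = 10, so the two pitches are 10 semitones apart, with F♯3 the higher.

10 semitones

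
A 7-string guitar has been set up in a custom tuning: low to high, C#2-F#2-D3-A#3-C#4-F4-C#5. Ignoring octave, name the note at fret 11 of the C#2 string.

The open C#2 string plus 11 semitones: C#–D–D#–E–…–A#–B–C.

C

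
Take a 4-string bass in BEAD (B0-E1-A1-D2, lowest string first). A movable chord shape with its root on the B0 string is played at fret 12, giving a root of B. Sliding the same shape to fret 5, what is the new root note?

E

Moving from fret 12 to fret 5 shifts the root by -7 semitones.
B down 7 semitones is E.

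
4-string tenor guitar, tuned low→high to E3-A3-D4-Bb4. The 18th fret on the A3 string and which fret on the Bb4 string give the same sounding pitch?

5

Fret 18 on A3 is MIDI 57 + 18 = 75 (Eb5). On the Bb4 string (open MIDI 70), that pitch is 75 − 70 = fret 5.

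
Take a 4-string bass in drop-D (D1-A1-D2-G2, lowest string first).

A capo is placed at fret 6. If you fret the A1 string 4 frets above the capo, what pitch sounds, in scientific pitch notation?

G2

The capo raises the open A1 by 6 semitones to D#2; fretting 4 more gives A1 + 6 + 4 = A1 + 10 semitones = G2.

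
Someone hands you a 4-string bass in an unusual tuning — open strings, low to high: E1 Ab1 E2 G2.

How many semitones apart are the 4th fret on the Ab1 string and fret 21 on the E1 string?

13 semitones

Ab1 at fret 4 → C2 (MIDI 36); E1 at fret 21 → Db3 (MIDI 49).
36 − 49 = -13, so the two pitches are 13 semitones apart, with Db3 the higher.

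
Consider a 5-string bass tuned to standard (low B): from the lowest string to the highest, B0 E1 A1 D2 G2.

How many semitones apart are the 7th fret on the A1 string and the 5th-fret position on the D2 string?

A1 at fret 7 → E2 (MIDI 40); D2 at fret 5 → G2 (MIDI 43).
40 − 43 = -3, so the two pitches are 3 semitones apart, with G2 the higher.

3 semitones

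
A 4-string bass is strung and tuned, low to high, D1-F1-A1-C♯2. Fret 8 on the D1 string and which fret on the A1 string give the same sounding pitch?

Fret 8 on D1 is MIDI 26 + 8 = 34 (A♯1). On the A1 string (open MIDI 33), that pitch is 34 − 33 = fret 1.

1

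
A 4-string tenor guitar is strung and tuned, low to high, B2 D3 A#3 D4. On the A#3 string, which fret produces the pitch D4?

4

D4 is 4 semitones above the open A#3 (A#–B–C–C#–D), so it sits at fret 4.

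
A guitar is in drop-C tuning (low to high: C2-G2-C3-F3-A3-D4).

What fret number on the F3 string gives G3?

2

G3 is 2 semitones above the open F3 (F–F#–G), so it sits at fret 2.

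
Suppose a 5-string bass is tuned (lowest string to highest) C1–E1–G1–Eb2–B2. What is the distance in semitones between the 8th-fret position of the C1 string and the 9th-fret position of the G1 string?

8 semitones

C1 at fret 8 → Ab1 (MIDI 32); G1 at fret 9 → E2 (MIDI 40).
32 − 40 = -8, so the two pitches are 8 semitones apart, with E2 the higher.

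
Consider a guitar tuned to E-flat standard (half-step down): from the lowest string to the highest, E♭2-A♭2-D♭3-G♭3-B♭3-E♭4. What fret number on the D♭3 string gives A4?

20

A4 is 20 semitones above the open D♭3 (Db–D–Eb–E–…–G–Ab–A), so it sits at fret 20.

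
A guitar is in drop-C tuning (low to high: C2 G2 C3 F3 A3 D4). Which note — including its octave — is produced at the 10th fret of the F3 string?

Each fret is one semitone, so F3 + 10 = D#4.
(Equivalently spelled Eb4.)

D#4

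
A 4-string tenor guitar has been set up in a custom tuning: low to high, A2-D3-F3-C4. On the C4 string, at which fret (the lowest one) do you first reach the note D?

2

From C4, count semitones up the chromatic scale until reaching D: C–C#–D — 2 steps.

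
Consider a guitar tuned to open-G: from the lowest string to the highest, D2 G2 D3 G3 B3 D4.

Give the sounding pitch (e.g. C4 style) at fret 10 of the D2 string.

C3

D2 is MIDI 38. Adding 10 gives 48, which is C3.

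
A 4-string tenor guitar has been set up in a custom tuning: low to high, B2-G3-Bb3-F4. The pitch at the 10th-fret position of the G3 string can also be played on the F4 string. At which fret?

0

G3 at fret 10 is G3 + 10 semitones = F4.
The open F4 string is 10 semitones above the open G3, so the same pitch on the F4 string lies at fret 10 − 10 = 0.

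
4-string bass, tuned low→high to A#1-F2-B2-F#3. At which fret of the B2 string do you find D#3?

4

D#3 is 4 semitones above the open B2 (B–C–C#–D–D#), so it sits at fret 4.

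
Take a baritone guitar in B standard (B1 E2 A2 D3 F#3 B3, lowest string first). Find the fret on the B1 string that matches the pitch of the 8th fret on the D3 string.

23

D3 at fret 8 is D3 + 8 semitones = A#3.
The open B1 string is 15 semitones below the open D3, so the same pitch on the B1 string lies at fret 8 + 15 = 23.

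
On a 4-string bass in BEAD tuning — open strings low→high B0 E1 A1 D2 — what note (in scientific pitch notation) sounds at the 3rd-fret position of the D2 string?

F2

Each fret is one semitone, so D2 + 3 = F2.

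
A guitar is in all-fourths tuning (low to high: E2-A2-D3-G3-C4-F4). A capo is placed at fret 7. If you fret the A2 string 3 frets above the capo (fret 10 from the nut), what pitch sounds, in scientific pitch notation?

The capo raises the open A2 by 7 semitones to E3; fretting 3 more gives A2 + 7 + 3 = A2 + 10 semitones = G3.

G3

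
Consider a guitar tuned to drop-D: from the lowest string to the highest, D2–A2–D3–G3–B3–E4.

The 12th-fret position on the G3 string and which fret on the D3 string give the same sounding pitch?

17

G3 at fret 12 is G3 + 12 semitones = G4.
The open D3 string is 5 semitones below the open G3, so the same pitch on the D3 string lies at fret 12 + 5 = 17.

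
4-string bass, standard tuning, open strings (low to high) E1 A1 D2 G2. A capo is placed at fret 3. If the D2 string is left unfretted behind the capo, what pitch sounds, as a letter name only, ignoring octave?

F

The capo raises the open D2 by 3 semitones to F2; fretting 0 more gives D2 + 3 + 0 = D2 + 3 semitones, landing on F.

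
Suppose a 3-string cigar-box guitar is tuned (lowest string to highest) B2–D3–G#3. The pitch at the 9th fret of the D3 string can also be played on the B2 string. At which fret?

Fret 9 on D3 is MIDI 50 + 9 = 59 (B3). On the B2 string (open MIDI 47), that pitch is 59 − 47 = fret 12.

12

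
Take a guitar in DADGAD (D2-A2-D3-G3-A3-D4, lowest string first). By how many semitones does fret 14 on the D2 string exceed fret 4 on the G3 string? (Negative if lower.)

-7 semitones

D2 at fret 14 → E3 (MIDI 52); G3 at fret 4 → B3 (MIDI 59).
52 − 59 = -7, so the two pitches are 7 semitones apart.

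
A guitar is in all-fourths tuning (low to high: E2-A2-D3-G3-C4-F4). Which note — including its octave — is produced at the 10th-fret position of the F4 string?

F4 is MIDI 65. Adding 10 gives 75, which is D♯5.
(Equivalently spelled E♭5.)

D♯5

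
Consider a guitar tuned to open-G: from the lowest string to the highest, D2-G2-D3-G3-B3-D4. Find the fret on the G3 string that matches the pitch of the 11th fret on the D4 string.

D4 at fret 11 is D4 + 11 semitones = C#5.
The open G3 string is 7 semitones below the open D4, so the same pitch on the G3 string lies at fret 11 + 7 = 18.

18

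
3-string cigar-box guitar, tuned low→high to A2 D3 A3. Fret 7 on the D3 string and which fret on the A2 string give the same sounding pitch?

12

D3 at fret 7 is D3 + 7 semitones = A3.
The open A2 string is 5 semitones below the open D3, so the same pitch on the A2 string lies at fret 7 + 5 = 12.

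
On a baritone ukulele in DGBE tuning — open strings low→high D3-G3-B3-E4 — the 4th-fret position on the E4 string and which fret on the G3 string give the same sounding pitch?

13

E4 at fret 4 is E4 + 4 semitones = G#4.
The open G3 string is 9 semitones below the open E4, so the same pitch on the G3 string lies at fret 4 + 9 = 13.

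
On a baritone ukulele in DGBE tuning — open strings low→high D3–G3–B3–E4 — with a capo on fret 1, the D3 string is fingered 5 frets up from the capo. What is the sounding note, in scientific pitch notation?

The capo raises the open D3 by 1 semitone to D#3; fretting 5 more gives D3 + 1 + 5 = D3 + 6 semitones = G#3.
(Also written Ab.)

G#3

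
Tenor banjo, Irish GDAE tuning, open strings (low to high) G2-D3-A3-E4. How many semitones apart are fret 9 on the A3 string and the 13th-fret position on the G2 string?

10 semitones

A3 at fret 9 → F#4 (MIDI 66); G2 at fret 13 → G#3 (MIDI 56).
66 − 56 = 10, so the two pitches are 10 semitones apart, with F#4 the higher.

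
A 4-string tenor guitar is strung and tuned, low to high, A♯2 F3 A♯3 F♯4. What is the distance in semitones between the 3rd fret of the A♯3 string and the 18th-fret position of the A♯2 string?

3 semitones

A♯3 at fret 3 → C♯4 (MIDI 61); A♯2 at fret 18 → E4 (MIDI 64).
61 − 64 = -3, so the two pitches are 3 semitones apart, with E4 the higher.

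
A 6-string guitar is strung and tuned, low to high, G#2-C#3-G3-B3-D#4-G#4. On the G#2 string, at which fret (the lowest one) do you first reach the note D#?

7

From G#2, count semitones up the chromatic scale until reaching D#: G#–A–A#–B–C–C#–D–D# — 7 steps.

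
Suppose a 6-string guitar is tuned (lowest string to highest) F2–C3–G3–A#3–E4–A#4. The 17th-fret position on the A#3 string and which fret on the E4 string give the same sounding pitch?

A#3 at fret 17 is A#3 + 17 semitones = D#5.
The open E4 string is 6 semitones above the open A#3, so the same pitch on the E4 string lies at fret 17 − 6 = 11.

11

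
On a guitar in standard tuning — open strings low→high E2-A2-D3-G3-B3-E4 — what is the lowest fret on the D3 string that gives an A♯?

From D3, count semitones up the chromatic scale until reaching A♯: D–D#–E–F–F#–G–G#–A–A# — 8 steps.

8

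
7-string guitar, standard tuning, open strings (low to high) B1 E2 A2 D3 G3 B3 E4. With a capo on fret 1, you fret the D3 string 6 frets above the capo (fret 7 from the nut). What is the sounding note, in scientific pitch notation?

The capo raises the open D3 by 1 semitone to D#3; fretting 6 more gives D3 + 1 + 6 = D3 + 7 semitones = A3.

A3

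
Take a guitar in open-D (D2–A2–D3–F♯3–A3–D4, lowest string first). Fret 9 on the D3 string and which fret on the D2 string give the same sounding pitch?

D3 at fret 9 is D3 + 9 semitones = B3.
The open D2 string is 12 semitones below the open D3, so the same pitch on the D2 string lies at fret 9 + 12 = 21.

21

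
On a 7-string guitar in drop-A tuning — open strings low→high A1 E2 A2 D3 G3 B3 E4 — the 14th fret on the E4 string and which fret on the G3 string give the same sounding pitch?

23

E4 at fret 14 is E4 + 14 semitones = F#5.
The open G3 string is 9 semitones below the open E4, so the same pitch on the G3 string lies at fret 14 + 9 = 23.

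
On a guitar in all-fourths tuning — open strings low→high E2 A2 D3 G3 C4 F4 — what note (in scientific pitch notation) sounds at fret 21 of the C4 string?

The open C4 string plus 21 semitones: C–C#–D–D#–…–G–G#–A.
The walk passes from B into C once, so the octave number goes from 4 to 5.

A5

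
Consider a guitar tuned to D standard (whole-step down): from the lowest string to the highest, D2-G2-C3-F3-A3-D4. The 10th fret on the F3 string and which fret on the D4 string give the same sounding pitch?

Fret 10 on F3 is MIDI 53 + 10 = 63 (D#4). On the D4 string (open MIDI 62), that pitch is 63 − 62 = fret 1.

1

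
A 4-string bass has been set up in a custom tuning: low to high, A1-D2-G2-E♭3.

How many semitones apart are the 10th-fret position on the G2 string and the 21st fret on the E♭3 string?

G2 at fret 10 → F3 (MIDI 53); E♭3 at fret 21 → C5 (MIDI 72).
53 − 72 = -19, so the two pitches are 19 semitones apart, with C5 the higher.

19 semitones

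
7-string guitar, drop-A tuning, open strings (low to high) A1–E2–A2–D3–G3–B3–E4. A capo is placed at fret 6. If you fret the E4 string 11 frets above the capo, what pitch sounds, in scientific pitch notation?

A5

The capo raises the open E4 by 6 semitones to A♯4; fretting 11 more gives E4 + 6 + 11 = E4 + 17 semitones = A5.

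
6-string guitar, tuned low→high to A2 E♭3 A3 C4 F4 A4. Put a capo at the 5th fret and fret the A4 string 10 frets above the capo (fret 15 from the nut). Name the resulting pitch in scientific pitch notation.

The capo raises the open A4 by 5 semitones to D5; fretting 10 more gives A4 + 5 + 10 = A4 + 15 semitones = C6.

C6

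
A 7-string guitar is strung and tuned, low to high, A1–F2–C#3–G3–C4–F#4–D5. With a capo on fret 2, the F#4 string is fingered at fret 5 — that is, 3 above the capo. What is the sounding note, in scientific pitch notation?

The capo raises the open F#4 by 2 semitones to G#4; fretting 3 more gives F#4 + 2 + 3 = F#4 + 5 semitones = B4.

B4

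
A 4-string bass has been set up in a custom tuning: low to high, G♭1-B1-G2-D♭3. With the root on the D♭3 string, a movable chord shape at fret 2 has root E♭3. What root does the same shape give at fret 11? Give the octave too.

C4

Moving from fret 2 to fret 11 shifts the root by 9 semitones.
E♭3 up 9 semitones is C4.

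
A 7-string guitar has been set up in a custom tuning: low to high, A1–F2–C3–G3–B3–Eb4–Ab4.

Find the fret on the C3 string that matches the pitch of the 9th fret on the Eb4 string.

24

Eb4 at fret 9 is Eb4 + 9 semitones = C5.
The open C3 string is 15 semitones below the open Eb4, so the same pitch on the C3 string lies at fret 9 + 15 = 24.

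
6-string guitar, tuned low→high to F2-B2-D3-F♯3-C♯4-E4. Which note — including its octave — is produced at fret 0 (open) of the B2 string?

B2

Fret 0 is the open string itself, so the pitch is just B2.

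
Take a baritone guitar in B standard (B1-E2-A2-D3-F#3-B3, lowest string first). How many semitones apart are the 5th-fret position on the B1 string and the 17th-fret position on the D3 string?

B1 at fret 5 → E2 (MIDI 40); D3 at fret 17 → G4 (MIDI 67).
40 − 67 = -27, so the two pitches are 27 semitones apart, with G4 the higher.

27 semitones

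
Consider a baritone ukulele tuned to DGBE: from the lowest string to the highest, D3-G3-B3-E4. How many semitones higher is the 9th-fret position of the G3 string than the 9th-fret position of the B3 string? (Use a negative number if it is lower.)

G3 at fret 9 → E4 (MIDI 64); B3 at fret 9 → G♯4 (MIDI 68).
64 − 68 = -4, so the two pitches are 4 semitones apart.

-4 semitones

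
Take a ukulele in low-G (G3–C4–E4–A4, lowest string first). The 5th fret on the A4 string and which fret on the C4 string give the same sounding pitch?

Fret 5 on A4 is MIDI 69 + 5 = 74 (D5). On the C4 string (open MIDI 60), that pitch is 74 − 60 = fret 14.

14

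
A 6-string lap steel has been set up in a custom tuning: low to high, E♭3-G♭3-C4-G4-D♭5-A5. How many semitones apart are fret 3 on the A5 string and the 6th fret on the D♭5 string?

5 semitones

A5 at fret 3 → C6 (MIDI 84); D♭5 at fret 6 → G5 (MIDI 79).
84 − 79 = 5, so the two pitches are 5 semitones apart, with C6 the higher.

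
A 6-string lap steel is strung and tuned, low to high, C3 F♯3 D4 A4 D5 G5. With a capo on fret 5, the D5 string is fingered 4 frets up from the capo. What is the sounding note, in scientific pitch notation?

The capo raises the open D5 by 5 semitones to G5; fretting 4 more gives D5 + 5 + 4 = D5 + 9 semitones = B5.

B5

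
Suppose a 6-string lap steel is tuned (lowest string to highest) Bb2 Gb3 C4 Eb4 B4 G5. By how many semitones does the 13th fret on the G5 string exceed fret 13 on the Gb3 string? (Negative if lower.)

G5 at fret 13 → Ab6 (MIDI 92); Gb3 at fret 13 → G4 (MIDI 67).
92 − 67 = 25, so the two pitches are 25 semitones apart.

25 semitones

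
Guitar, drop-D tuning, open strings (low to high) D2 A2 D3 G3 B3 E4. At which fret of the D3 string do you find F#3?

4

F#3 is 4 semitones above the open D3 (D–D#–E–F–F#), so it sits at fret 4.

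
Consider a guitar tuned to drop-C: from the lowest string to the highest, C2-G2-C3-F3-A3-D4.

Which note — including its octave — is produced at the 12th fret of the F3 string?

F4

F3 is MIDI 53. Adding 12 gives 65, which is F4.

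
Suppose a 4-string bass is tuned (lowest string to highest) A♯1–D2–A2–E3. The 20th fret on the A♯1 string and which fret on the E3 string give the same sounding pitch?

A♯1 at fret 20 is A♯1 + 20 semitones = F♯3.
The open E3 string is 18 semitones above the open A♯1, so the same pitch on the E3 string lies at fret 20 − 18 = 2.

2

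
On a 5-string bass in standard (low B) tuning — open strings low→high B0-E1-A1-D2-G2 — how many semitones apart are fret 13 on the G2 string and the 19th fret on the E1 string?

9 semitones

G2 at fret 13 → G#3 (MIDI 56); E1 at fret 19 → B2 (MIDI 47).
56 − 47 = 9, so the two pitches are 9 semitones apart, with G#3 the higher.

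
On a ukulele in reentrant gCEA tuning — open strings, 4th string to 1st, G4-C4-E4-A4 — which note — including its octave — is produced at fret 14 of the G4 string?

The open G4 string plus 14 semitones: G–G#–A–A#–…–G–G#–A.
The walk passes from B into C once, so the octave number goes from 4 to 5.

A5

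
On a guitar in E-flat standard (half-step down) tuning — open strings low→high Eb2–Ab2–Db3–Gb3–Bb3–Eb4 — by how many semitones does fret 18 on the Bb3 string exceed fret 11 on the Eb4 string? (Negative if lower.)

Bb3 at fret 18 → E5 (MIDI 76); Eb4 at fret 11 → D5 (MIDI 74).
76 − 74 = 2, so the two pitches are 2 semitones apart.

2 semitones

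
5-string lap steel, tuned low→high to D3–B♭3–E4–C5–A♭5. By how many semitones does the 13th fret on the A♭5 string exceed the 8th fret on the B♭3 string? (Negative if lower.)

A♭5 at fret 13 → A6 (MIDI 93); B♭3 at fret 8 → G♭4 (MIDI 66).
93 − 66 = 27, so the two pitches are 27 semitones apart.

27 semitones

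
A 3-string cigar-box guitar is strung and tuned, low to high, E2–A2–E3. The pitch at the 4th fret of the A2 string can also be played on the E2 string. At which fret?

A2 at fret 4 is A2 + 4 semitones = C#3.
The open E2 string is 5 semitones below the open A2, so the same pitch on the E2 string lies at fret 4 + 5 = 9.

9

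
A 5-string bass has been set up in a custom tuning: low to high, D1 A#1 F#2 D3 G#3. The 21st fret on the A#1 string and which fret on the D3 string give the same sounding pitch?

5

A#1 at fret 21 is A#1 + 21 semitones = G3.
The open D3 string is 16 semitones above the open A#1, so the same pitch on the D3 string lies at fret 21 − 16 = 5.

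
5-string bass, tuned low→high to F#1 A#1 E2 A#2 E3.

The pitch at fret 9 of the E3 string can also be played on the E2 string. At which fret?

21

Fret 9 on E3 is MIDI 52 + 9 = 61 (C#4). On the E2 string (open MIDI 40), that pitch is 61 − 40 = fret 21.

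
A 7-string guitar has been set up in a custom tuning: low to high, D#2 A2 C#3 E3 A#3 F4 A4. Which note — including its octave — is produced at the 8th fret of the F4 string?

C#5

The open F4 string plus 8 semitones: F–F#–G–G#–A–A#–B–C–C#.
The walk passes from B into C once, so the octave number goes from 4 to 5.
(Equivalently spelled Db5.)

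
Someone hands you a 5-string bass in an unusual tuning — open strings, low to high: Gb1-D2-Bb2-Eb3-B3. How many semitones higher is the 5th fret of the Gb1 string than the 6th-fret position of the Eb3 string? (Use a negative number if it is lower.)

Gb1 at fret 5 → B1 (MIDI 35); Eb3 at fret 6 → A3 (MIDI 57).
35 − 57 = -22, so the two pitches are 22 semitones apart.

-22 semitones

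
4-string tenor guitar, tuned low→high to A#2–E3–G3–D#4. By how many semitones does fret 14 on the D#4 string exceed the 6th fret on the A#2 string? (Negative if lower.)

D#4 at fret 14 → F5 (MIDI 77); A#2 at fret 6 → E3 (MIDI 52).
77 − 52 = 25, so the two pitches are 25 semitones apart.

25 semitones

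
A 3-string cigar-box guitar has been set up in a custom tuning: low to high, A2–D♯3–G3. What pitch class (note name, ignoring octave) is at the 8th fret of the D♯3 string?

B

The open D♯3 string plus 8 semitones: D#–E–F–F#–G–G#–A–A#–B.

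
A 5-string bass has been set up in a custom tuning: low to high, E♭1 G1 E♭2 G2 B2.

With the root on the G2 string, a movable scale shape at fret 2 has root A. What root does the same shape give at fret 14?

A

Moving from fret 2 to fret 14 shifts the root by 12 semitones.
A up 12 semitones is A.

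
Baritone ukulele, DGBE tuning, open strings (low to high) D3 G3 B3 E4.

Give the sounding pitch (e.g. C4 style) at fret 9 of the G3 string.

E4

G3 is MIDI 55. Adding 9 gives 64, which is E4.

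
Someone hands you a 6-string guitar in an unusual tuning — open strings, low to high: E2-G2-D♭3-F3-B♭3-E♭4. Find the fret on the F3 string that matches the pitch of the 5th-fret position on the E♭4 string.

E♭4 at fret 5 is E♭4 + 5 semitones = A♭4.
The open F3 string is 10 semitones below the open E♭4, so the same pitch on the F3 string lies at fret 5 + 10 = 15.

15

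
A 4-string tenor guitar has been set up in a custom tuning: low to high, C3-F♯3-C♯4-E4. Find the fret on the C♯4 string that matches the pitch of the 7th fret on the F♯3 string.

F♯3 at fret 7 is F♯3 + 7 semitones = C♯4.
The open C♯4 string is 7 semitones above the open F♯3, so the same pitch on the C♯4 string lies at fret 7 − 7 = 0.

0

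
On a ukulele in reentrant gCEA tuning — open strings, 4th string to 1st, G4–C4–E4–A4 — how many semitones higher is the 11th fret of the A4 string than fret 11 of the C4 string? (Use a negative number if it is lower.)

A4 at fret 11 → G#5 (MIDI 80); C4 at fret 11 → B4 (MIDI 71).
80 − 71 = 9, so the two pitches are 9 semitones apart.

9 semitones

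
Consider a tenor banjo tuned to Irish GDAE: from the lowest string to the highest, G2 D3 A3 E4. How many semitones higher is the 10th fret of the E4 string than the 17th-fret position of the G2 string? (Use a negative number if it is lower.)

E4 at fret 10 → D5 (MIDI 74); G2 at fret 17 → C4 (MIDI 60).
74 − 60 = 14, so the two pitches are 14 semitones apart.

14 semitones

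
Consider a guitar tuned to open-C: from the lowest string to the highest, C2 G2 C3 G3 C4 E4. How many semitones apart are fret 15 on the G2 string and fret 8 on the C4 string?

G2 at fret 15 → A#3 (MIDI 58); C4 at fret 8 → G#4 (MIDI 68).
58 − 68 = -10, so the two pitches are 10 semitones apart, with G#4 the higher.

10 semitones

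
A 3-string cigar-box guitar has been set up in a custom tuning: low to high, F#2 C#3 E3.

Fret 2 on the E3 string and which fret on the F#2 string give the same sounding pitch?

12

E3 at fret 2 is E3 + 2 semitones = F#3.
The open F#2 string is 10 semitones below the open E3, so the same pitch on the F#2 string lies at fret 2 + 10 = 12.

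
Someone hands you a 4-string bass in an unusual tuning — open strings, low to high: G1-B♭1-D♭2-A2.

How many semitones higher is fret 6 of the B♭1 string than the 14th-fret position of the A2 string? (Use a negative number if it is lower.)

-19 semitones

B♭1 at fret 6 → E2 (MIDI 40); A2 at fret 14 → B3 (MIDI 59).
40 − 59 = -19, so the two pitches are 19 semitones apart.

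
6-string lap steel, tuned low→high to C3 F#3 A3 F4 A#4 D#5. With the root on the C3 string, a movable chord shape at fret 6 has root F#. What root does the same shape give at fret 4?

Moving from fret 6 to fret 4 shifts the root by -2 semitones.
F# down 2 semitones is E.

E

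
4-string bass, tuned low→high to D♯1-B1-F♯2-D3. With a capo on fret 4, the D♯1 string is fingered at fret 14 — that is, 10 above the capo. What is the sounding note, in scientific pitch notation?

The capo raises the open D♯1 by 4 semitones to G1; fretting 10 more gives D♯1 + 4 + 10 = D♯1 + 14 semitones = F2.

F2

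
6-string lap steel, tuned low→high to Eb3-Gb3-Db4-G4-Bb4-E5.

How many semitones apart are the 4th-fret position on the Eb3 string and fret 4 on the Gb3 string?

3 semitones

Eb3 at fret 4 → G3 (MIDI 55); Gb3 at fret 4 → Bb3 (MIDI 58).
55 − 58 = -3, so the two pitches are 3 semitones apart, with Bb3 the higher.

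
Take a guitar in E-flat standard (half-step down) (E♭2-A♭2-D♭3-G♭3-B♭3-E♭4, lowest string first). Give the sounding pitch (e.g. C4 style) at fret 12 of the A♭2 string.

A♭2 is MIDI 44. Adding 12 gives 56, which is A♭3.
(Equivalently spelled G♯3.)

A♭3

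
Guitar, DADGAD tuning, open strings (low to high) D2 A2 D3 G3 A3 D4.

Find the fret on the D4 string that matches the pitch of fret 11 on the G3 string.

G3 at fret 11 is G3 + 11 semitones = F#4.
The open D4 string is 7 semitones above the open G3, so the same pitch on the D4 string lies at fret 11 − 7 = 4.

4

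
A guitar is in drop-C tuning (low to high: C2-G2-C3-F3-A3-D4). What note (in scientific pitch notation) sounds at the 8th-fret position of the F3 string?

Each fret is one semitone, so F3 + 8 = C#4.

C#4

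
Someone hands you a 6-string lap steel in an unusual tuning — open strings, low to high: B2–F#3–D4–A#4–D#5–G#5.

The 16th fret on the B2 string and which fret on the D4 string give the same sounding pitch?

1

B2 at fret 16 is B2 + 16 semitones = D#4.
The open D4 string is 15 semitones above the open B2, so the same pitch on the D4 string lies at fret 16 − 15 = 1.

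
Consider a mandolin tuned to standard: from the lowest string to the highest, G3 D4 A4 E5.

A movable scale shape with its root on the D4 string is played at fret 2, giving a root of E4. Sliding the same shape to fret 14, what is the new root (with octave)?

Moving from fret 2 to fret 14 shifts the root by 12 semitones.
E4 up 12 semitones is E5.

E5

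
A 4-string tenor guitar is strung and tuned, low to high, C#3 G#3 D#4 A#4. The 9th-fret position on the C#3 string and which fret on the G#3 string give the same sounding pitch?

2

Fret 9 on C#3 is MIDI 49 + 9 = 58 (A#3). On the G#3 string (open MIDI 56), that pitch is 58 − 56 = fret 2.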